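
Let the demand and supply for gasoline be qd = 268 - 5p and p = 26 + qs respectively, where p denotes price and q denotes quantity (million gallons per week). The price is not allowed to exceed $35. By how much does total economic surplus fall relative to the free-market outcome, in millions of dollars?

117.6

Rearranging supply gives qs = p - 26. Without the control the market clears where 268 - 5p = p - 26, i.e. p* = 49 and q* = 23.
The ceiling of 35 is below the equilibrium price 49, so it binds.
At p = 35: qd = 268 - 5·35 = 93 and qs = 35 - 26 = 9.
Quantity traded falls to 9. At q = 9 the demand price is (268 - 9)/5 = 51.8 and the supply price is 26 + 9 = 35.
Deadweight loss = ½ · (51.8 - 35) · (23 - 9) = ½ · 16.8 · 14 = 117.6.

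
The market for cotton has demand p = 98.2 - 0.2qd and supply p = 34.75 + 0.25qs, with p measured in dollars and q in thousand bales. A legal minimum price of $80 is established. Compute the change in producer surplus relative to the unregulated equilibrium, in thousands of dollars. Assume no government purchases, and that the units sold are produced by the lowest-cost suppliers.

597.5

Rearranging demand gives qd = 491 - 5p; rearranging supply gives qs = 4p - 139. Setting quantity demanded equal to quantity supplied, 491 - 5p = 4p - 139, gives p* = 70 and q* = 141.
Because the floor (80) lies above the market-clearing price, it is binding.
At p = 80: qd = 491 - 5·80 = 91 and qs = 4·80 - 139 = 181.
Producer surplus without the control is ½ · (70 - 34.75) · 141 = 2485.125.
With the floor, 91 units are sold at 80. The supply price at q = 91 is 57.5, so PS = ½ · [(80 - 34.75) + (80 - 57.5)] · 91 = 3082.625.
Change in producer surplus = 3082.625 - 2485.125 = 597.5.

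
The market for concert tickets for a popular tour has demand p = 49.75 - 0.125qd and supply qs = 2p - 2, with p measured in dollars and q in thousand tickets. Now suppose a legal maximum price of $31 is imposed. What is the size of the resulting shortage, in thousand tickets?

Rearranging demand gives qd = 398 - 8p. In a free market, 398 - 8p = 2p - 2 gives the equilibrium p* = 40, q* = 78.
Since 31 < 40, the ceiling is binding.
At p = 31: qd = 398 - 8·31 = 150 and qs = 2·31 - 2 = 60.
Shortage = qd - qs = 150 - 60 = 90.

90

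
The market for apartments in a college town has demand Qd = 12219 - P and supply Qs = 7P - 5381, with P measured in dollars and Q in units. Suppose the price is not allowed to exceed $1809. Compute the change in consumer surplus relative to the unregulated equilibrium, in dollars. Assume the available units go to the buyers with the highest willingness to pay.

-898322.5

In a free market, 12219 - P = 7P - 5381 gives the equilibrium P* = 2200, Q* = 10019.
Since 1809 < 2200, the ceiling is binding.
At P = 1809: Qd = 12219 - 1809 = 10410 and Qs = 7·1809 - 5381 = 7282.
Consumer surplus without the control is ½ · (12219 - 2200) · 10019 = 50190180.5.
With the ceiling, 7282 units are sold at 1809 (assume they go to the highest-value buyers). The demand price at Q = 7282 is 4937, so CS = ½ · [(12219 - 1809) + (4937 - 1809)] · 7282 = 49291858.
Change in consumer surplus = 49291858 - 50190180.5 = -898322.5.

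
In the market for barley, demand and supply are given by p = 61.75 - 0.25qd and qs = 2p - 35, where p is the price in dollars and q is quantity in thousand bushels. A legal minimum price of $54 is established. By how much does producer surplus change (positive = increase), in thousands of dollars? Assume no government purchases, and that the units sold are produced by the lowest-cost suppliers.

Rearranging demand gives qd = 247 - 4p. Equilibrium: 247 - 4p = 2p - 35, so 282 = 6p and p* = 47, q* = 59.
The floor of 54 is above the equilibrium price 47, so it binds.
At p = 54: qd = 247 - 4·54 = 31 and qs = 2·54 - 35 = 73.
Producer surplus without the control is ½ · (47 - 17.5) · 59 = 870.25.
With the floor, 31 units are sold at 54. The supply price at q = 31 is 33, so PS = ½ · [(54 - 17.5) + (54 - 33)] · 31 = 891.25.
Change in producer surplus = 891.25 - 870.25 = 21.

21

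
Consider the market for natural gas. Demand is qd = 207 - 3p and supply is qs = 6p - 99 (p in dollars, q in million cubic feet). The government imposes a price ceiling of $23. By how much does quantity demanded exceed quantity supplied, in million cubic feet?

99

Without the control the market clears where 207 - 3p = 6p - 99, i.e. p* = 34 and q* = 105.
Since 23 < 34, the ceiling is binding.
At p = 23: qd = 207 - 3·23 = 138 and qs = 6·23 - 99 = 39.
Shortage = qd - qs = 138 - 39 = 99.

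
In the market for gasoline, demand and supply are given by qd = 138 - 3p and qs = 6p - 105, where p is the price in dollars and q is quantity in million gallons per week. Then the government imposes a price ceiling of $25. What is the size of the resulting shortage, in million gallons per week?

18

In a free market, 138 - 3p = 6p - 105 gives the equilibrium p* = 27, q* = 57.
Since 25 < 27, the ceiling is binding.
At p = 25: qd = 138 - 3·25 = 63 and qs = 6·25 - 105 = 45.
Shortage = qd - qs = 63 - 45 = 18.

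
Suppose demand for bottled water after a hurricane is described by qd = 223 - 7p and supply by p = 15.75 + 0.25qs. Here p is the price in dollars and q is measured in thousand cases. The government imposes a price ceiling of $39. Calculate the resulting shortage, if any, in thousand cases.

0

Rearranging supply gives qs = 4p - 63. In a free market, 223 - 7p = 4p - 63 gives the equilibrium p* = 26, q* = 41.
The ceiling of 39 is above the equilibrium price 26, so it is not binding; the market clears at p* = 26, q* = 41.
Since the control does not bind, there is no shortage.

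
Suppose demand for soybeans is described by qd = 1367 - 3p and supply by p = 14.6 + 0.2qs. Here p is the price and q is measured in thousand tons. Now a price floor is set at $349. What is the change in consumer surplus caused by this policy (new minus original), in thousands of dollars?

Rearranging supply gives qs = 5p - 73. Without the control the market clears where 1367 - 3p = 5p - 73, i.e. p* = 180 and q* = 827.
Since 349 > 180, the floor is binding.
At p = 349: qd = 1367 - 3·349 = 320 and qs = 5·349 - 73 = 1672.
Consumer surplus without the control is ½ · (1367/3 - 180) · 827 = 683929/6.
With the floor, consumers buy 320 units at 349, so CS = ½ · (1367/3 - 349) · 320 = 51200/3.
Change in consumer surplus = 51200/3 - 683929/6 = -96921.5.

-96921.5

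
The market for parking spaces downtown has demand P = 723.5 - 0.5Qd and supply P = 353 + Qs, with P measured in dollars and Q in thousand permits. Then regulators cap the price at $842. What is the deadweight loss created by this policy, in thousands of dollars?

0

Rearranging demand gives Qd = 1447 - 2P; rearranging supply gives Qs = P - 353. In a free market, 1447 - 2P = P - 353 gives the equilibrium P* = 600, Q* = 247.
The ceiling of 842 is above the equilibrium price 600, so it is not binding; the market clears at P* = 600, Q* = 247.
Since the control does not bind, no trades are prevented and deadweight loss is zero.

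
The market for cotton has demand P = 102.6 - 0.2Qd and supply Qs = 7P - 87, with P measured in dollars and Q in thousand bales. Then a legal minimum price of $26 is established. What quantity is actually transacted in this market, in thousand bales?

263

Rearranging demand gives Qd = 513 - 5P. Setting quantity demanded equal to quantity supplied, 513 - 5P = 7P - 87, gives P* = 50 and Q* = 263.
Since 26 is below P* = 50, the floor does not bind and the free-market outcome prevails.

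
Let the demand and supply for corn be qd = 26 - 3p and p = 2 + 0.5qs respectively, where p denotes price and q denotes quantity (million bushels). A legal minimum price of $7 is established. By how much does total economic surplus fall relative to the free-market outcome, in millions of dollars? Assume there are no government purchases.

3.75

Rearranging supply gives qs = 2p - 4. Setting quantity demanded equal to quantity supplied, 26 - 3p = 2p - 4, gives p* = 6 and q* = 8.
Since 7 > 6, the floor is binding.
At p = 7: qd = 26 - 3·7 = 5 and qs = 2·7 - 4 = 10.
Quantity traded falls to 5. At q = 5 the demand price is (26 - 5)/3 = 7 and the supply price is (4 + 5)/2 = 4.5.
Deadweight loss = ½ · (7 - 4.5) · (8 - 5) = ½ · 2.5 · 3 = 3.75.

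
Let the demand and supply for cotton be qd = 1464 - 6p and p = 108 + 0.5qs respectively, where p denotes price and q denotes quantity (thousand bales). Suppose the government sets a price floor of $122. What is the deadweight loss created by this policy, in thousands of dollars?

0

Rearranging supply gives qs = 2p - 216. In a free market, 1464 - 6p = 2p - 216 gives the equilibrium p* = 210, q* = 204.
The floor of 122 is below the equilibrium price 210, so it is not binding; the market clears at p* = 210, q* = 204.
Since the control does not bind, no trades are prevented and deadweight loss is zero.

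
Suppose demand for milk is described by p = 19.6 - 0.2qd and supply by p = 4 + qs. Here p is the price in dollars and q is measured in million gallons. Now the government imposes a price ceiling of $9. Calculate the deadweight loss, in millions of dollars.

Rearranging demand gives qd = 98 - 5p; rearranging supply gives qs = p - 4. Without the control the market clears where 98 - 5p = p - 4, i.e. p* = 17 and q* = 13.
Because the ceiling (9) lies below the market-clearing price, it is binding.
At p = 9: qd = 98 - 5·9 = 53 and qs = 9 - 4 = 5.
Quantity traded falls to 5. At q = 5 the demand price is (98 - 5)/5 = 18.6 and the supply price is 4 + 5 = 9.
Deadweight loss = ½ · (18.6 - 9) · (13 - 5) = ½ · 9.6 · 8 = 38.4.

38.4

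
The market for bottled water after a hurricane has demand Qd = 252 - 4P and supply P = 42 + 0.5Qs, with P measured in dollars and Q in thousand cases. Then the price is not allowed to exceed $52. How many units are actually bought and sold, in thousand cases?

20

Rearranging supply gives Qs = 2P - 84. Without the control the market clears where 252 - 4P = 2P - 84, i.e. P* = 56 and Q* = 28.
The ceiling of 52 is below the equilibrium price 56, so it binds.
At P = 52: Qd = 252 - 4·52 = 44 and Qs = 2·52 - 84 = 20.
The quantity actually transacted is the short side, supply: 20.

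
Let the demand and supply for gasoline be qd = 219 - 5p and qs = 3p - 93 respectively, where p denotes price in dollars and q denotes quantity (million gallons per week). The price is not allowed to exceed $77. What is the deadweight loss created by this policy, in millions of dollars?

0

Without the control the market clears where 219 - 5p = 3p - 93, i.e. p* = 39 and q* = 24.
The ceiling of 77 is above the equilibrium price 39, so it is not binding; the market clears at p* = 39, q* = 24.
Since the control does not bind, no trades are prevented and deadweight loss is zero.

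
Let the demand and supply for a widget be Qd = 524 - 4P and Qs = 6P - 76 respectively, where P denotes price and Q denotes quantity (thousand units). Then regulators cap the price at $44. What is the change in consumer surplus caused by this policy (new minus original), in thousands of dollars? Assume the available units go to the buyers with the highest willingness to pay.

In a free market, 524 - 4P = 6P - 76 gives the equilibrium P* = 60, Q* = 284.
Because the ceiling (44) lies below the market-clearing price, it is binding.
At P = 44: Qd = 524 - 4·44 = 348 and Qs = 6·44 - 76 = 188.
Consumer surplus without the control is ½ · (131 - 60) · 284 = 10082.
With the ceiling, 188 units are sold at 44 (assume they go to the highest-value buyers). The demand price at Q = 188 is 84, so CS = ½ · [(131 - 44) + (84 - 44)] · 188 = 11938.
Change in consumer surplus = 11938 - 10082 = 1856.

1856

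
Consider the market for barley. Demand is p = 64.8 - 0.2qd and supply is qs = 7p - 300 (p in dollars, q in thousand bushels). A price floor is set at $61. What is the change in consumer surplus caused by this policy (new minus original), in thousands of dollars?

Rearranging demand gives qd = 324 - 5p. Setting quantity demanded equal to quantity supplied, 324 - 5p = 7p - 300, gives p* = 52 and q* = 64.
Because the floor (61) lies above the market-clearing price, it is binding.
At p = 61: qd = 324 - 5·61 = 19 and qs = 7·61 - 300 = 127.
Consumer surplus without the control is ½ · (64.8 - 52) · 64 = 409.6.
With the floor, consumers buy 19 units at 61, so CS = ½ · (64.8 - 61) · 19 = 36.1.
Change in consumer surplus = 36.1 - 409.6 = -373.5.

-373.5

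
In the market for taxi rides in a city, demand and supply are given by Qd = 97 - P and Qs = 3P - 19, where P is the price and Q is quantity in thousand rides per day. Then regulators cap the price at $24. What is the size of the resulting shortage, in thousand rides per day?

20

Setting quantity demanded equal to quantity supplied, 97 - P = 3P - 19, gives P* = 29 and Q* = 68.
The ceiling of 24 is below the equilibrium price 29, so it binds.
At P = 24: Qd = 97 - 24 = 73 and Qs = 3·24 - 19 = 53.
Shortage = Qd - Qs = 73 - 53 = 20.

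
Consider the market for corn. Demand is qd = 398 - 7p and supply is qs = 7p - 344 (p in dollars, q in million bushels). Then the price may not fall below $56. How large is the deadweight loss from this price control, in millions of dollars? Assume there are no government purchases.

Setting quantity demanded equal to quantity supplied, 398 - 7p = 7p - 344, gives p* = 53 and q* = 27.
Because the floor (56) lies above the market-clearing price, it is binding.
At p = 56: qd = 398 - 7·56 = 6 and qs = 7·56 - 344 = 48.
Quantity traded falls to 6. At q = 6 the demand price is (398 - 6)/7 = 56 and the supply price is (344 + 6)/7 = 50.
Deadweight loss = ½ · (56 - 50) · (27 - 6) = ½ · 6 · 21 = 63.

63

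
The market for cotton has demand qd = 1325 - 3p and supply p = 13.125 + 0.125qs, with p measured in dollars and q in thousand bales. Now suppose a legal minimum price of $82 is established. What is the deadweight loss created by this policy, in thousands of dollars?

Rearranging supply gives qs = 8p - 105. In a free market, 1325 - 3p = 8p - 105 gives the equilibrium p* = 130, q* = 935.
The floor of 82 is below the equilibrium price 130, so it is not binding; the market clears at p* = 130, q* = 935.
Since the control does not bind, no trades are prevented and deadweight loss is zero.

0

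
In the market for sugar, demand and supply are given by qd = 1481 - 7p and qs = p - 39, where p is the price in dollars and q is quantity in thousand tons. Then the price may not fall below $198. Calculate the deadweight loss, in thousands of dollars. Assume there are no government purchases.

In a free market, 1481 - 7p = p - 39 gives the equilibrium p* = 190, q* = 151.
Because the floor (198) lies above the market-clearing price, it is binding.
At p = 198: qd = 1481 - 7·198 = 95 and qs = 198 - 39 = 159.
Quantity traded falls to 95. At q = 95 the demand price is (1481 - 95)/7 = 198 and the supply price is 39 + 95 = 134.
Deadweight loss = ½ · (198 - 134) · (151 - 95) = ½ · 64 · 56 = 1792.

1792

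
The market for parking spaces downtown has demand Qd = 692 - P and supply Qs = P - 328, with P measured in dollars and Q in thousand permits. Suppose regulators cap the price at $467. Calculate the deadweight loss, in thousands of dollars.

Setting quantity demanded equal to quantity supplied, 692 - P = P - 328, gives P* = 510 and Q* = 182.
The ceiling of 467 is below the equilibrium price 510, so it binds.
At P = 467: Qd = 692 - 467 = 225 and Qs = 467 - 328 = 139.
Quantity traded falls to 139. At Q = 139 the demand price is 692 - 139 = 553 and the supply price is 328 + 139 = 467.
Deadweight loss = ½ · (553 - 467) · (182 - 139) = ½ · 86 · 43 = 1849.

1849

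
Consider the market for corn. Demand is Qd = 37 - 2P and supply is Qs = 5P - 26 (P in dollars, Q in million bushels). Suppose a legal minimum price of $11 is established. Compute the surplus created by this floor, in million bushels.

Equilibrium: 37 - 2P = 5P - 26, so 63 = 7P and P* = 9, Q* = 19.
The floor of 11 is above the equilibrium price 9, so it binds.
At P = 11: Qd = 37 - 2·11 = 15 and Qs = 5·11 - 26 = 29.
Surplus = Qs - Qd = 29 - 15 = 14.

14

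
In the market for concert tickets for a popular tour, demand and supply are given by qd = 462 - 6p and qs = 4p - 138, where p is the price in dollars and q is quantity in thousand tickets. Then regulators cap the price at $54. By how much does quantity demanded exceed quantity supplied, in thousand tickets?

60

Equilibrium: 462 - 6p = 4p - 138, so 600 = 10p and p* = 60, q* = 102.
The ceiling of 54 is below the equilibrium price 60, so it binds.
At p = 54: qd = 462 - 6·54 = 138 and qs = 4·54 - 138 = 78.
Shortage = qd - qs = 138 - 78 = 60.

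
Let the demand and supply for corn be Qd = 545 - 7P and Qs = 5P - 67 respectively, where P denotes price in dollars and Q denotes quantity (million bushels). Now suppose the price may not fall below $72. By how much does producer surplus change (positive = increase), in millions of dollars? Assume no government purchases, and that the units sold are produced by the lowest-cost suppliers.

Without the control the market clears where 545 - 7P = 5P - 67, i.e. P* = 51 and Q* = 188.
The floor of 72 is above the equilibrium price 51, so it binds.
At P = 72: Qd = 545 - 7·72 = 41 and Qs = 5·72 - 67 = 293.
Producer surplus without the control is ½ · (51 - 13.4) · 188 = 3534.4.
With the floor, 41 units are sold at 72. The supply price at Q = 41 is 21.6, so PS = ½ · [(72 - 13.4) + (72 - 21.6)] · 41 = 2234.5.
Change in producer surplus = 2234.5 - 3534.4 = -1299.9.

-1299.9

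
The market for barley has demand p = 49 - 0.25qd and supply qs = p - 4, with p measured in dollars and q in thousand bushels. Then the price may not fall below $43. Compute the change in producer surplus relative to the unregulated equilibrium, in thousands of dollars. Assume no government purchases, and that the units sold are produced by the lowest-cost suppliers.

Rearranging demand gives qd = 196 - 4p. In a free market, 196 - 4p = p - 4 gives the equilibrium p* = 40, q* = 36.
The floor of 43 is above the equilibrium price 40, so it binds.
At p = 43: qd = 196 - 4·43 = 24 and qs = 43 - 4 = 39.
Producer surplus without the control is ½ · (40 - 4) · 36 = 648.
With the floor, 24 units are sold at 43. The supply price at q = 24 is 28, so PS = ½ · [(43 - 4) + (43 - 28)] · 24 = 648.
Change in producer surplus = 648 - 648 = 0.

0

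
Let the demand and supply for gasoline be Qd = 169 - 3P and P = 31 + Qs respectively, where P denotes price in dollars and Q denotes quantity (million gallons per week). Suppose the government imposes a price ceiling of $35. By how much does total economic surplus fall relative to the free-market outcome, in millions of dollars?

150

Rearranging supply gives Qs = P - 31. Setting quantity demanded equal to quantity supplied, 169 - 3P = P - 31, gives P* = 50 and Q* = 19.
Because the ceiling (35) lies below the market-clearing price, it is binding.
At P = 35: Qd = 169 - 3·35 = 64 and Qs = 35 - 31 = 4.
Quantity traded falls to 4. At Q = 4 the demand price is (169 - 4)/3 = 55 and the supply price is 31 + 4 = 35.
Deadweight loss = ½ · (55 - 35) · (19 - 4) = ½ · 20 · 15 = 150.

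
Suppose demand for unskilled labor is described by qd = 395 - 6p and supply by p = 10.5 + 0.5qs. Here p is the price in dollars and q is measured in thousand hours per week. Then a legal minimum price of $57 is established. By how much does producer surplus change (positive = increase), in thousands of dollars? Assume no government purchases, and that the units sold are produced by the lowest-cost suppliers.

40

Rearranging supply gives qs = 2p - 21. Without the control the market clears where 395 - 6p = 2p - 21, i.e. p* = 52 and q* = 83.
Because the floor (57) lies above the market-clearing price, it is binding.
At p = 57: qd = 395 - 6·57 = 53 and qs = 2·57 - 21 = 93.
Producer surplus without the control is ½ · (52 - 10.5) · 83 = 1722.25.
With the floor, 53 units are sold at 57. The supply price at q = 53 is 37, so PS = ½ · [(57 - 10.5) + (57 - 37)] · 53 = 1762.25.
Change in producer surplus = 1762.25 - 1722.25 = 40.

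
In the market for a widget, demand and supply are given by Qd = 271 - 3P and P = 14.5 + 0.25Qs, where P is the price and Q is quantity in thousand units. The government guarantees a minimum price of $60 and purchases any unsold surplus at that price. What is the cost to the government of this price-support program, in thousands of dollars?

5460

Rearranging supply gives Qs = 4P - 58. Equilibrium: 271 - 3P = 4P - 58, so 329 = 7P and P* = 47, Q* = 130.
The floor of 60 is above the equilibrium price 47, so it binds.
At P = 60: Qd = 271 - 3·60 = 91 and Qs = 4·60 - 58 = 182.
Surplus = Qs - Qd = 91.
Government expenditure = surplus × support price = 91 × 60 = 5460.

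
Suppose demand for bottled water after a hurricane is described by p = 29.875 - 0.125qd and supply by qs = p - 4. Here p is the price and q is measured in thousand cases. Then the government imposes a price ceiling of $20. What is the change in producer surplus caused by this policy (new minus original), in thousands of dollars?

-136.5

Rearranging demand gives qd = 239 - 8p. In a free market, 239 - 8p = p - 4 gives the equilibrium p* = 27, q* = 23.
Because the ceiling (20) lies below the market-clearing price, it is binding.
At p = 20: qd = 239 - 8·20 = 79 and qs = 20 - 4 = 16.
Producer surplus without the control is ½ · (27 - 4) · 23 = 264.5.
With the ceiling, producers sell 16 units at 20, so PS = ½ · (20 - 4) · 16 = 128.
Change in producer surplus = 128 - 264.5 = -136.5.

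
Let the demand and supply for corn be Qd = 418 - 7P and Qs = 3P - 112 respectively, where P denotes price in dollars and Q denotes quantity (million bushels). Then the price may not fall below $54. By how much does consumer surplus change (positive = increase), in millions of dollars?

Equilibrium: 418 - 7P = 3P - 112, so 530 = 10P and P* = 53, Q* = 47.
Since 54 > 53, the floor is binding.
At P = 54: Qd = 418 - 7·54 = 40 and Qs = 3·54 - 112 = 50.
Consumer surplus without the control is ½ · (418/7 - 53) · 47 = 2209/14.
With the floor, consumers buy 40 units at 54, so CS = ½ · (418/7 - 54) · 40 = 800/7.
Change in consumer surplus = 800/7 - 2209/14 = -43.5.

-43.5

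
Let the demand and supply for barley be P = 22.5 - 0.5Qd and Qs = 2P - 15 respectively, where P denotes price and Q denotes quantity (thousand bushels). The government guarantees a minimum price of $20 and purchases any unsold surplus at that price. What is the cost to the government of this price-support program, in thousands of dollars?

Rearranging demand gives Qd = 45 - 2P. In a free market, 45 - 2P = 2P - 15 gives the equilibrium P* = 15, Q* = 15.
The floor of 20 is above the equilibrium price 15, so it binds.
At P = 20: Qd = 45 - 2·20 = 5 and Qs = 2·20 - 15 = 25.
Surplus = Qs - Qd = 20.
Government expenditure = surplus × support price = 20 × 20 = 400.

400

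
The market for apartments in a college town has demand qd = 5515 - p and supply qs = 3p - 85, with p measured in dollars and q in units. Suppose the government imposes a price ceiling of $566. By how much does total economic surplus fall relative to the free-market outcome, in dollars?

4173336

Setting quantity demanded equal to quantity supplied, 5515 - p = 3p - 85, gives p* = 1400 and q* = 4115.
Since 566 < 1400, the ceiling is binding.
At p = 566: qd = 5515 - 566 = 4949 and qs = 3·566 - 85 = 1613.
Quantity traded falls to 1613. At q = 1613 the demand price is 5515 - 1613 = 3902 and the supply price is (85 + 1613)/3 = 566.
Deadweight loss = ½ · (3902 - 566) · (4115 - 1613) = ½ · 3336 · 2502 = 4173336.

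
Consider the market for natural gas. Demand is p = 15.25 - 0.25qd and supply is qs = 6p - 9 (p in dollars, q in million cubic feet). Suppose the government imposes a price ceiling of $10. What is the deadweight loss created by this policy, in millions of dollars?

0

Rearranging demand gives qd = 61 - 4p. Setting quantity demanded equal to quantity supplied, 61 - 4p = 6p - 9, gives p* = 7 and q* = 33.
Since 10 is above p* = 7, the ceiling does not bind and the free-market outcome prevails.
Since the control does not bind, no trades are prevented and deadweight loss is zero.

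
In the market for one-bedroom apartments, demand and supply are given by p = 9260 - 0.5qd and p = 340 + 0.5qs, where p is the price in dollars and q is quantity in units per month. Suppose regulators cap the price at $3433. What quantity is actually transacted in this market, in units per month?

6186

Rearranging demand gives qd = 18520 - 2p; rearranging supply gives qs = 2p - 680. Setting quantity demanded equal to quantity supplied, 18520 - 2p = 2p - 680, gives p* = 4800 and q* = 8920.
Because the ceiling (3433) lies below the market-clearing price, it is binding.
At p = 3433: qd = 18520 - 2·3433 = 11654 and qs = 2·3433 - 680 = 6186.
The quantity actually transacted is the short side, supply: 6186.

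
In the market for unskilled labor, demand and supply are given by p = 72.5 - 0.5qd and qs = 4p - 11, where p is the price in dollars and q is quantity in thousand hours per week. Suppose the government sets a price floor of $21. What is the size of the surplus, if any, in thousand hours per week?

0

Rearranging demand gives qd = 145 - 2p. Equilibrium: 145 - 2p = 4p - 11, so 156 = 6p and p* = 26, q* = 93.
The floor of 21 is below the equilibrium price 26, so it is not binding; the market clears at p* = 26, q* = 93.
Since the control does not bind, there is no surplus.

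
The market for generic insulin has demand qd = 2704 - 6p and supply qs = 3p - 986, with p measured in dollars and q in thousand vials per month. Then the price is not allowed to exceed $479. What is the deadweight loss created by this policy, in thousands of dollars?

Equilibrium: 2704 - 6p = 3p - 986, so 3690 = 9p and p* = 410, q* = 244.
The ceiling of 479 is above the equilibrium price 410, so it is not binding; the market clears at p* = 410, q* = 244.
Since the control does not bind, no trades are prevented and deadweight loss is zero.

0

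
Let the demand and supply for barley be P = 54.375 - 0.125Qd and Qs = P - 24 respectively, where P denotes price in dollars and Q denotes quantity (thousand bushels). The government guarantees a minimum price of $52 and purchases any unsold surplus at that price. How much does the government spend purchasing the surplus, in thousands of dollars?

Rearranging demand gives Qd = 435 - 8P. In a free market, 435 - 8P = P - 24 gives the equilibrium P* = 51, Q* = 27.
Because the floor (52) lies above the market-clearing price, it is binding.
At P = 52: Qd = 435 - 8·52 = 19 and Qs = 52 - 24 = 28.
Surplus = Qs - Qd = 9.
Government expenditure = surplus × support price = 9 × 52 = 468.

468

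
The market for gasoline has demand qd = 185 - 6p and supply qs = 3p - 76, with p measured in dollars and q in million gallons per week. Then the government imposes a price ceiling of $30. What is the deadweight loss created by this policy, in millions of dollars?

Setting quantity demanded equal to quantity supplied, 185 - 6p = 3p - 76, gives p* = 29 and q* = 11.
Since 30 is above p* = 29, the ceiling does not bind and the free-market outcome prevails.
Since the control does not bind, no trades are prevented and deadweight loss is zero.

0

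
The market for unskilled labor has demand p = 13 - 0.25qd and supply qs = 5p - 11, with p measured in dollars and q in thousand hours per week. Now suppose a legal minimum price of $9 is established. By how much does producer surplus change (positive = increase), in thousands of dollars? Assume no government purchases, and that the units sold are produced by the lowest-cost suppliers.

25.6

Rearranging demand gives qd = 52 - 4p. Equilibrium: 52 - 4p = 5p - 11, so 63 = 9p and p* = 7, q* = 24.
Because the floor (9) lies above the market-clearing price, it is binding.
At p = 9: qd = 52 - 4·9 = 16 and qs = 5·9 - 11 = 34.
Producer surplus without the control is ½ · (7 - 2.2) · 24 = 57.6.
With the floor, 16 units are sold at 9. The supply price at q = 16 is 5.4, so PS = ½ · [(9 - 2.2) + (9 - 5.4)] · 16 = 83.2.
Change in producer surplus = 83.2 - 57.6 = 25.6.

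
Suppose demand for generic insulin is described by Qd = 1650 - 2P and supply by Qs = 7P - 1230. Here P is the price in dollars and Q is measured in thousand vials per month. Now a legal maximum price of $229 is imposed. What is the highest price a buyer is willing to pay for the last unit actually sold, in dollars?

638.5

In a free market, 1650 - 2P = 7P - 1230 gives the equilibrium P* = 320, Q* = 1010.
The ceiling of 229 is below the equilibrium price 320, so it binds.
At P = 229: Qd = 1650 - 2·229 = 1192 and Qs = 7·229 - 1230 = 373.
Only 373 units reach the market. On the demand curve, the marginal buyer's willingness to pay at Q = 373 is (1650 - 373)/2 = 638.5.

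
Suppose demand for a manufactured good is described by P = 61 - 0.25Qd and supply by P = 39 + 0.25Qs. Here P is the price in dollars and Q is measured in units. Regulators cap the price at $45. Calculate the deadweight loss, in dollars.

100

Rearranging demand gives Qd = 244 - 4P; rearranging supply gives Qs = 4P - 156. Equilibrium: 244 - 4P = 4P - 156, so 400 = 8P and P* = 50, Q* = 44.
The ceiling of 45 is below the equilibrium price 50, so it binds.
At P = 45: Qd = 244 - 4·45 = 64 and Qs = 4·45 - 156 = 24.
Quantity traded falls to 24. At Q = 24 the demand price is (244 - 24)/4 = 55 and the supply price is (156 + 24)/4 = 45.
Deadweight loss = ½ · (55 - 45) · (44 - 24) = ½ · 10 · 20 = 100.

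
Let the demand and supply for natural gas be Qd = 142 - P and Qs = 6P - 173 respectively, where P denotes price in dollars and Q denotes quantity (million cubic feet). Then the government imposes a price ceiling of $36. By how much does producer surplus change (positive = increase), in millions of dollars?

Setting quantity demanded equal to quantity supplied, 142 - P = 6P - 173, gives P* = 45 and Q* = 97.
The ceiling of 36 is below the equilibrium price 45, so it binds.
At P = 36: Qd = 142 - 36 = 106 and Qs = 6·36 - 173 = 43.
Producer surplus without the control is ½ · (45 - 173/6) · 97 = 9409/12.
With the ceiling, producers sell 43 units at 36, so PS = ½ · (36 - 173/6) · 43 = 1849/12.
Change in producer surplus = 1849/12 - 9409/12 = -630.

-630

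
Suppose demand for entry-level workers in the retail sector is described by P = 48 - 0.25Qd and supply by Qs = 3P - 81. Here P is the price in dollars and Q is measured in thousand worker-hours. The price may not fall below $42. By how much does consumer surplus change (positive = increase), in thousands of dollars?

-90

Rearranging demand gives Qd = 192 - 4P. Equilibrium: 192 - 4P = 3P - 81, so 273 = 7P and P* = 39, Q* = 36.
The floor of 42 is above the equilibrium price 39, so it binds.
At P = 42: Qd = 192 - 4·42 = 24 and Qs = 3·42 - 81 = 45.
Consumer surplus without the control is ½ · (48 - 39) · 36 = 162.
With the floor, consumers buy 24 units at 42, so CS = ½ · (48 - 42) · 24 = 72.
Change in consumer surplus = 72 - 162 = -90.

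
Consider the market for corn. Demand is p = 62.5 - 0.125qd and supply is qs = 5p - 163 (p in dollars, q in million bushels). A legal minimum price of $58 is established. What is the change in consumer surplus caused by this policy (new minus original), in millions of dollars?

Rearranging demand gives qd = 500 - 8p. Setting quantity demanded equal to quantity supplied, 500 - 8p = 5p - 163, gives p* = 51 and q* = 92.
The floor of 58 is above the equilibrium price 51, so it binds.
At p = 58: qd = 500 - 8·58 = 36 and qs = 5·58 - 163 = 127.
Consumer surplus without the control is ½ · (62.5 - 51) · 92 = 529.
With the floor, consumers buy 36 units at 58, so CS = ½ · (62.5 - 58) · 36 = 81.
Change in consumer surplus = 81 - 529 = -448.

-448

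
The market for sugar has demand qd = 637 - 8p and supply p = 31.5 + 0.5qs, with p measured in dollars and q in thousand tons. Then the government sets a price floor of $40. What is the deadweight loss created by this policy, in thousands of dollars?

Rearranging supply gives qs = 2p - 63. In a free market, 637 - 8p = 2p - 63 gives the equilibrium p* = 70, q* = 77.
The floor of 40 is below the equilibrium price 70, so it is not binding; the market clears at p* = 70, q* = 77.
Since the control does not bind, no trades are prevented and deadweight loss is zero.

0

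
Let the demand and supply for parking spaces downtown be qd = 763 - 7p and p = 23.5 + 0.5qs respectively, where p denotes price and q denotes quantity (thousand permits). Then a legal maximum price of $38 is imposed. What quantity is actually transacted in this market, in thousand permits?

29

Rearranging supply gives qs = 2p - 47. Without the control the market clears where 763 - 7p = 2p - 47, i.e. p* = 90 and q* = 133.
The ceiling of 38 is below the equilibrium price 90, so it binds.
At p = 38: qd = 763 - 7·38 = 497 and qs = 2·38 - 47 = 29.
The quantity actually transacted is the short side, supply: 29.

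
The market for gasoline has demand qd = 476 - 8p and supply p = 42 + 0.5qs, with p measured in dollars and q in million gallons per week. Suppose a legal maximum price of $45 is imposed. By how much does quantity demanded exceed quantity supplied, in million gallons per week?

110

Rearranging supply gives qs = 2p - 84. Equilibrium: 476 - 8p = 2p - 84, so 560 = 10p and p* = 56, q* = 28.
Since 45 < 56, the ceiling is binding.
At p = 45: qd = 476 - 8·45 = 116 and qs = 2·45 - 84 = 6.
Shortage = qd - qs = 116 - 6 = 110.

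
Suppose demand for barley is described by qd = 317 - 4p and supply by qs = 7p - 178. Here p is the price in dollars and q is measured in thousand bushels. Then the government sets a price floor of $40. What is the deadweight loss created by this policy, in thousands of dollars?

0

In a free market, 317 - 4p = 7p - 178 gives the equilibrium p* = 45, q* = 137.
Since 40 is below p* = 45, the floor does not bind and the free-market outcome prevails.
Since the control does not bind, no trades are prevented and deadweight loss is zero.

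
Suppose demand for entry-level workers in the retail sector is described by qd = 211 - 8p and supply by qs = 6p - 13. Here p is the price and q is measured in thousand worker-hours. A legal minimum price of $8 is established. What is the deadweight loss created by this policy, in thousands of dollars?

In a free market, 211 - 8p = 6p - 13 gives the equilibrium p* = 16, q* = 83.
Since 8 is below p* = 16, the floor does not bind and the free-market outcome prevails.
Since the control does not bind, no trades are prevented and deadweight loss is zero.

0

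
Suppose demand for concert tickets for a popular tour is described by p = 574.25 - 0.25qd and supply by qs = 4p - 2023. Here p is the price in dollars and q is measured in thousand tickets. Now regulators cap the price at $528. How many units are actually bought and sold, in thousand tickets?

Rearranging demand gives qd = 2297 - 4p. Without the control the market clears where 2297 - 4p = 4p - 2023, i.e. p* = 540 and q* = 137.
Since 528 < 540, the ceiling is binding.
At p = 528: qd = 2297 - 4·528 = 185 and qs = 4·528 - 2023 = 89.
The quantity actually transacted is the short side, supply: 89.

89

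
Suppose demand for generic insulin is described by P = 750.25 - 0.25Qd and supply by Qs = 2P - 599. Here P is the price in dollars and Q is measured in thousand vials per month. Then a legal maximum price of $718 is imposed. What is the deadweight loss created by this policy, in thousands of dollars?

Rearranging demand gives Qd = 3001 - 4P. Without the control the market clears where 3001 - 4P = 2P - 599, i.e. P* = 600 and Q* = 601.
Since 718 is above P* = 600, the ceiling does not bind and the free-market outcome prevails.
Since the control does not bind, no trades are prevented and deadweight loss is zero.

0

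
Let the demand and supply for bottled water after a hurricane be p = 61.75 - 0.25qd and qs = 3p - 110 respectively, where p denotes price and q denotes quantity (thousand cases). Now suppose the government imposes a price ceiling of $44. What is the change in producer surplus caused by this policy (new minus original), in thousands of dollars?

Rearranging demand gives qd = 247 - 4p. In a free market, 247 - 4p = 3p - 110 gives the equilibrium p* = 51, q* = 43.
Since 44 < 51, the ceiling is binding.
At p = 44: qd = 247 - 4·44 = 71 and qs = 3·44 - 110 = 22.
Producer surplus without the control is ½ · (51 - 110/3) · 43 = 1849/6.
With the ceiling, producers sell 22 units at 44, so PS = ½ · (44 - 110/3) · 22 = 242/3.
Change in producer surplus = 242/3 - 1849/6 = -227.5.

-227.5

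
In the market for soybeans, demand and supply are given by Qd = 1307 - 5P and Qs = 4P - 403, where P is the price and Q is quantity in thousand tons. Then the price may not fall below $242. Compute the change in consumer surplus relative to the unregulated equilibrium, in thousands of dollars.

-11804

Setting quantity demanded equal to quantity supplied, 1307 - 5P = 4P - 403, gives P* = 190 and Q* = 357.
Since 242 > 190, the floor is binding.
At P = 242: Qd = 1307 - 5·242 = 97 and Qs = 4·242 - 403 = 565.
Consumer surplus without the control is ½ · (261.4 - 190) · 357 = 12744.9.
With the floor, consumers buy 97 units at 242, so CS = ½ · (261.4 - 242) · 97 = 940.9.
Change in consumer surplus = 940.9 - 12744.9 = -11804.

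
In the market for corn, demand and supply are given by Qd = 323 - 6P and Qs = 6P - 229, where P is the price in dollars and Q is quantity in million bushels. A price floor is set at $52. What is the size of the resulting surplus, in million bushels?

72

In a free market, 323 - 6P = 6P - 229 gives the equilibrium P* = 46, Q* = 47.
Since 52 > 46, the floor is binding.
At P = 52: Qd = 323 - 6·52 = 11 and Qs = 6·52 - 229 = 83.
Surplus = Qs - Qd = 83 - 11 = 72.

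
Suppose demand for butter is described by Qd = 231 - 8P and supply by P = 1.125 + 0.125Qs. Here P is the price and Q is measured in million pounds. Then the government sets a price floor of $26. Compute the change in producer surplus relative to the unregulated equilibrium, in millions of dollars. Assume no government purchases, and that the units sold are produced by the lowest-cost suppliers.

Rearranging supply gives Qs = 8P - 9. Without the control the market clears where 231 - 8P = 8P - 9, i.e. P* = 15 and Q* = 111.
The floor of 26 is above the equilibrium price 15, so it binds.
At P = 26: Qd = 231 - 8·26 = 23 and Qs = 8·26 - 9 = 199.
Producer surplus without the control is ½ · (15 - 1.125) · 111 = 770.0625.
With the floor, 23 units are sold at 26. The supply price at Q = 23 is 4, so PS = ½ · [(26 - 1.125) + (26 - 4)] · 23 = 539.0625.
Change in producer surplus = 539.0625 - 770.0625 = -231.

-231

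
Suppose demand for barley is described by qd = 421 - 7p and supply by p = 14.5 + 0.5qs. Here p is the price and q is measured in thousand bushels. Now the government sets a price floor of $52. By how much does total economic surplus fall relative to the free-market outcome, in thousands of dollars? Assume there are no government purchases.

Rearranging supply gives qs = 2p - 29. Equilibrium: 421 - 7p = 2p - 29, so 450 = 9p and p* = 50, q* = 71.
The floor of 52 is above the equilibrium price 50, so it binds.
At p = 52: qd = 421 - 7·52 = 57 and qs = 2·52 - 29 = 75.
Quantity traded falls to 57. At q = 57 the demand price is (421 - 57)/7 = 52 and the supply price is (29 + 57)/2 = 43.
Deadweight loss = ½ · (52 - 43) · (71 - 57) = ½ · 9 · 14 = 63.

63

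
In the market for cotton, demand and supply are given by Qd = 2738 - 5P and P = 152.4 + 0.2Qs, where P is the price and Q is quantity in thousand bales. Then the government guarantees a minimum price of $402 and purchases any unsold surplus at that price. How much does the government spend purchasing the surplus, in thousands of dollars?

Rearranging supply gives Qs = 5P - 762. In a free market, 2738 - 5P = 5P - 762 gives the equilibrium P* = 350, Q* = 988.
Since 402 > 350, the floor is binding.
At P = 402: Qd = 2738 - 5·402 = 728 and Qs = 5·402 - 762 = 1248.
Surplus = Qs - Qd = 520.
Government expenditure = surplus × support price = 520 × 402 = 209040.

209040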